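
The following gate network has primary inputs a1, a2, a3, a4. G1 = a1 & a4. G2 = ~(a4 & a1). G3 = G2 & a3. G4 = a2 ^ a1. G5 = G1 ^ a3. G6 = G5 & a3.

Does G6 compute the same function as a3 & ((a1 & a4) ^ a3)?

Yes

G1 = a1 & a4
G5 = G1 ^ a3 = (a1 & a4) ^ a3
G6 = G5 & a3 = ((a1 & a4) ^ a3) & a3
At a1=0, a2=0, a3=0, a4=0: circuit gives 0, formula gives 0.
At a1=0, a2=0, a3=1, a4=0: circuit gives 1, formula gives 1.
Agrees on all 16 inputs.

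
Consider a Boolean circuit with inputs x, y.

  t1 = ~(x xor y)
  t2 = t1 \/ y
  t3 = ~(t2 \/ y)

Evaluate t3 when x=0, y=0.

0

t1 = ~(0 xor 0) = 1
t2 = 1 \/ 0 = 1
t3 = ~(1 \/ 0) = 0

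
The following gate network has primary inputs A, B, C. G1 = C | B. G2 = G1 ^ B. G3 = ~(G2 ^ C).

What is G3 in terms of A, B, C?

~(((C | B) ^ B) ^ C)

G1 = C | B
G2 = G1 ^ B = (C | B) ^ B
G3 = ~(G2 ^ C) = ~(((C | B) ^ B) ^ C)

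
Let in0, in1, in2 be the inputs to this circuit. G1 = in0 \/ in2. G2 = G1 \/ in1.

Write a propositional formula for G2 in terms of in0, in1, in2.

G1 = in0 \/ in2
G2 = G1 \/ in1 = (in0 \/ in2) \/ in1

(in0 \/ in2) \/ in1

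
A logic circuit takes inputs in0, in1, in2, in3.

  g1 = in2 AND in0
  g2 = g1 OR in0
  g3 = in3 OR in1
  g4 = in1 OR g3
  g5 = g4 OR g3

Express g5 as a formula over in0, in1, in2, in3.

g3 = in3 OR in1
g4 = in1 OR g3 = in1 OR (in3 OR in1)
g5 = g4 OR g3 = (in1 OR (in3 OR in1)) OR (in3 OR in1)

(in1 OR (in3 OR in1)) OR (in3 OR in1)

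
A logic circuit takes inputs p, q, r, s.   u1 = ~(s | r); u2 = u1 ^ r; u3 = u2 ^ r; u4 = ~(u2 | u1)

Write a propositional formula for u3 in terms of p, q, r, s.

((~(s | r)) ^ r) ^ r

u1 = ~(s | r)
u2 = u1 ^ r = (~(s | r)) ^ r
u3 = u2 ^ r = ((~(s | r)) ^ r) ^ r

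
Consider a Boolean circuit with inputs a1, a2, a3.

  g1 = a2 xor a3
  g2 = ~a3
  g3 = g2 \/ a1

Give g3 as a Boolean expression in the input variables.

~a3 \/ a1

g2 = ~a3
g3 = g2 \/ a1 = ~a3 \/ a1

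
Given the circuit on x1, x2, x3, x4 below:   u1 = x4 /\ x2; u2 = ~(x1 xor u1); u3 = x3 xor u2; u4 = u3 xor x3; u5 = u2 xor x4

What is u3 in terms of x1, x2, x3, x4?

u1 = x4 /\ x2
u2 = ~(x1 xor u1) = ~(x1 xor (x4 /\ x2))
u3 = x3 xor u2 = x3 xor (~(x1 xor (x4 /\ x2)))

x3 xor (~(x1 xor (x4 /\ x2)))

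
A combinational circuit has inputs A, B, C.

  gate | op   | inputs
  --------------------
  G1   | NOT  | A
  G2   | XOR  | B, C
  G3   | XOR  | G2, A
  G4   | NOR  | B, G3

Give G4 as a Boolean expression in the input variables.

B NOR ((B XOR C) XOR A)

G2 = B XOR C
G3 = G2 XOR A = (B XOR C) XOR A
G4 = B NOR G3 = B NOR ((B XOR C) XOR A)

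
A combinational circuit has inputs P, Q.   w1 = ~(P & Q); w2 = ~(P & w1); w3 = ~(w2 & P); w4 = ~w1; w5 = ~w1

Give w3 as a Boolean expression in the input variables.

w1 = ~(P & Q)
w2 = ~(P & w1) = ~(P & (~(P & Q)))
w3 = ~(w2 & P) = ~((~(P & (~(P & Q)))) & P)

~((~(P & (~(P & Q)))) & P)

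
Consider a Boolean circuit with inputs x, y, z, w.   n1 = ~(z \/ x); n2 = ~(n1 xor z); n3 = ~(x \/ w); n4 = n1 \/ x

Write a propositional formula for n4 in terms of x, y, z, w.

(~(z \/ x)) \/ x

n1 = ~(z \/ x)
n4 = n1 \/ x = (~(z \/ x)) \/ x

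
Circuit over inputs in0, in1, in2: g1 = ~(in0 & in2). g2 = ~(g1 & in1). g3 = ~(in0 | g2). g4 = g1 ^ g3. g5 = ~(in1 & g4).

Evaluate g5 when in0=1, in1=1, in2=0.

g1 = ~(1 & 0) = 1
g2 = ~(1 & 1) = 0
g3 = ~(1 | 0) = 0
g4 = 1 ^ 0 = 1
g5 = ~(1 & 1) = 0

0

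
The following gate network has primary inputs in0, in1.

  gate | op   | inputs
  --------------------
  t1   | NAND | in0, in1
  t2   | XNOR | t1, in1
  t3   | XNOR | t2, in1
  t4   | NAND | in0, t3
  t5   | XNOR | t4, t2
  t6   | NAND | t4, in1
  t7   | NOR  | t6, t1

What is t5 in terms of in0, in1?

t1 = in0 NAND in1
t2 = t1 XNOR in1 = (in0 NAND in1) XNOR in1
t3 = t2 XNOR in1 = ((in0 NAND in1) XNOR in1) XNOR in1
t4 = in0 NAND t3 = in0 NAND (((in0 NAND in1) XNOR in1) XNOR in1)
t5 = t4 XNOR t2 = (in0 NAND (((in0 NAND in1) XNOR in1) XNOR in1)) XNOR ((in0 NAND in1) XNOR in1)

(in0 NAND (((in0 NAND in1) XNOR in1) XNOR in1)) XNOR ((in0 NAND in1) XNOR in1)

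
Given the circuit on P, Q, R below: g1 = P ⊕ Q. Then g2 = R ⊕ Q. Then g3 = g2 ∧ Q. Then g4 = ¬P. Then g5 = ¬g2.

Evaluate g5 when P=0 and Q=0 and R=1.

g2 = 1 ⊕ 0 = 1
g5 = ¬1 = 0

0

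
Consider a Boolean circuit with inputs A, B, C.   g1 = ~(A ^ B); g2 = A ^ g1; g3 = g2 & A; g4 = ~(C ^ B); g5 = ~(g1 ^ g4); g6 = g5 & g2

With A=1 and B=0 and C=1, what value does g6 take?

g1 = ~(1 ^ 0) = 0
g2 = 1 ^ 0 = 1
g4 = ~(1 ^ 0) = 0
g5 = ~(0 ^ 0) = 1
g6 = 1 & 1 = 1

1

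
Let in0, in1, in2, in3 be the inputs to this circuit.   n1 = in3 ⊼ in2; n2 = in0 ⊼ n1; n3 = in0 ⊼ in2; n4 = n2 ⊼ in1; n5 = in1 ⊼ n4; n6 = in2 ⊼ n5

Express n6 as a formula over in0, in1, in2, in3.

in2 ⊼ (in1 ⊼ ((in0 ⊼ (in3 ⊼ in2)) ⊼ in1))

n1 = in3 ⊼ in2
n2 = in0 ⊼ n1 = in0 ⊼ (in3 ⊼ in2)
n4 = n2 ⊼ in1 = (in0 ⊼ (in3 ⊼ in2)) ⊼ in1
n5 = in1 ⊼ n4 = in1 ⊼ ((in0 ⊼ (in3 ⊼ in2)) ⊼ in1)
n6 = in2 ⊼ n5 = in2 ⊼ (in1 ⊼ ((in0 ⊼ (in3 ⊼ in2)) ⊼ in1))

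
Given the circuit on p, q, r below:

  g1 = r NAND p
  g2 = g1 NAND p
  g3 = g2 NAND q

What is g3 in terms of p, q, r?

g1 = r NAND p
g2 = g1 NAND p = (r NAND p) NAND p
g3 = g2 NAND q = ((r NAND p) NAND p) NAND q

((r NAND p) NAND p) NAND q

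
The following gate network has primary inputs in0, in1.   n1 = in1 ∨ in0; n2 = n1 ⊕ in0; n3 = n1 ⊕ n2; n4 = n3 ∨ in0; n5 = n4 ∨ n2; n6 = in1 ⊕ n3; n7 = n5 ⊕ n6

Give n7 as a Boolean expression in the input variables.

n1 = in1 ∨ in0
n2 = n1 ⊕ in0 = (in1 ∨ in0) ⊕ in0
n3 = n1 ⊕ n2 = (in1 ∨ in0) ⊕ ((in1 ∨ in0) ⊕ in0)
n4 = n3 ∨ in0 = ((in1 ∨ in0) ⊕ ((in1 ∨ in0) ⊕ in0)) ∨ in0
n5 = n4 ∨ n2 = (((in1 ∨ in0) ⊕ ((in1 ∨ in0) ⊕ in0)) ∨ in0) ∨ ((in1 ∨ in0) ⊕ in0)
n6 = in1 ⊕ n3 = in1 ⊕ ((in1 ∨ in0) ⊕ ((in1 ∨ in0) ⊕ in0))
n7 = n5 ⊕ n6 = ((((in1 ∨ in0) ⊕ ((in1 ∨ in0) ⊕ in0)) ∨ in0) ∨ ((in1 ∨ in0) ⊕ in0)) ⊕ (in1 ⊕ ((in1 ∨ in0) ⊕ ((in1 ∨ in0) ⊕ in0)))

((((in1 ∨ in0) ⊕ ((in1 ∨ in0) ⊕ in0)) ∨ in0) ∨ ((in1 ∨ in0) ⊕ in0)) ⊕ (in1 ⊕ ((in1 ∨ in0) ⊕ ((in1 ∨ in0) ⊕ in0)))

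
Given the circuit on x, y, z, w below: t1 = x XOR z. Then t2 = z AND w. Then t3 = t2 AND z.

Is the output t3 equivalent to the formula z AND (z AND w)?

Yes

t2 = z AND w
t3 = t2 AND z = (z AND w) AND z
At x=0, y=0, z=0, w=0: circuit gives 0, formula gives 0.
At x=0, y=0, z=1, w=1: circuit gives 1, formula gives 1.
Agrees on all 16 inputs.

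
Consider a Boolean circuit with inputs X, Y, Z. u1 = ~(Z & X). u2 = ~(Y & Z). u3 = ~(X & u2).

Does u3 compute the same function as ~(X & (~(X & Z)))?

No

u2 = ~(Y & Z)
u3 = ~(X & u2) = ~(X & (~(Y & Z)))
At X=1, Y=0, Z=1: circuit gives 0, formula gives 1.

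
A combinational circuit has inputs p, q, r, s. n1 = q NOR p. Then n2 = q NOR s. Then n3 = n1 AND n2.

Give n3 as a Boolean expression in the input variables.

n1 = q NOR p
n2 = q NOR s
n3 = n1 AND n2 = (q NOR p) AND (q NOR s)

(q NOR p) AND (q NOR s)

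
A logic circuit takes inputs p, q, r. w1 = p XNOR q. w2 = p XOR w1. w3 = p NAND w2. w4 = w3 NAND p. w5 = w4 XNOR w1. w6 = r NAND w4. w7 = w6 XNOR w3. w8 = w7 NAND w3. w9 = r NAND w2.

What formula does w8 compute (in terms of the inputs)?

((r NAND ((p NAND (p XOR (p XNOR q))) NAND p)) XNOR (p NAND (p XOR (p XNOR q)))) NAND (p NAND (p XOR (p XNOR q)))

w1 = p XNOR q
w2 = p XOR w1 = p XOR (p XNOR q)
w3 = p NAND w2 = p NAND (p XOR (p XNOR q))
w4 = w3 NAND p = (p NAND (p XOR (p XNOR q))) NAND p
w6 = r NAND w4 = r NAND ((p NAND (p XOR (p XNOR q))) NAND p)
w7 = w6 XNOR w3 = (r NAND ((p NAND (p XOR (p XNOR q))) NAND p)) XNOR (p NAND (p XOR (p XNOR q)))
w8 = w7 NAND w3 = ((r NAND ((p NAND (p XOR (p XNOR q))) NAND p)) XNOR (p NAND (p XOR (p XNOR q)))) NAND (p NAND (p XOR (p XNOR q)))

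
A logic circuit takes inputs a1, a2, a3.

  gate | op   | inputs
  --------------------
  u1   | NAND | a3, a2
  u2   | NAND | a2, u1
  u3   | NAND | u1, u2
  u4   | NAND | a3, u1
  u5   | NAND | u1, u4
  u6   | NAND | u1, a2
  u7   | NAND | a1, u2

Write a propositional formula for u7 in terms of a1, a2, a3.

a1 NAND (a2 NAND (a3 NAND a2))

u1 = a3 NAND a2
u2 = a2 NAND u1 = a2 NAND (a3 NAND a2)
u7 = a1 NAND u2 = a1 NAND (a2 NAND (a3 NAND a2))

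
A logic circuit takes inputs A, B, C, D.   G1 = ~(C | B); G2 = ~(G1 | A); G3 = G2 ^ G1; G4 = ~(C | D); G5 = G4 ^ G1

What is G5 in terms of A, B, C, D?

G1 = ~(C | B)
G4 = ~(C | D)
G5 = G4 ^ G1 = (~(C | D)) ^ (~(C | B))

(~(C | D)) ^ (~(C | B))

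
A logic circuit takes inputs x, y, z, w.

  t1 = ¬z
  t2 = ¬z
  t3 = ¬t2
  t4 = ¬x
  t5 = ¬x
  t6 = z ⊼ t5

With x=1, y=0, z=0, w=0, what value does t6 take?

1

t5 = ¬1 = 0
t6 = 0 ⊼ 0 = 1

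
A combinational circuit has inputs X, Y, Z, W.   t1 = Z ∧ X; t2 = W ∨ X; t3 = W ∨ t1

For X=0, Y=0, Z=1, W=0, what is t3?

0

t1 = 1 ∧ 0 = 0
t3 = 0 ∨ 0 = 0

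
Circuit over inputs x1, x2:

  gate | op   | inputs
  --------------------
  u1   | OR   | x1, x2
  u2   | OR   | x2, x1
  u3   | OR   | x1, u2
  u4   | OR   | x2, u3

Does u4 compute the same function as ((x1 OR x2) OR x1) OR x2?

Yes

u2 = x2 OR x1
u3 = x1 OR u2 = x1 OR (x2 OR x1)
u4 = x2 OR u3 = x2 OR (x1 OR (x2 OR x1))
At x1=0, x2=0: circuit gives 0, formula gives 0.
At x1=0, x2=1: circuit gives 1, formula gives 1.
Agrees on all 4 inputs.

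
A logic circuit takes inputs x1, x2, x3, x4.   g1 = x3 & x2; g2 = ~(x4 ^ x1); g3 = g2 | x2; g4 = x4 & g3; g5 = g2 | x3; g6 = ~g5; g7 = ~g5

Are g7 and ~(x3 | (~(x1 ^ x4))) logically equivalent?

Yes

g2 = ~(x4 ^ x1)
g5 = g2 | x3 = (~(x4 ^ x1)) | x3
g7 = ~g5 = ~((~(x4 ^ x1)) | x3)
At x1=0, x2=0, x3=0, x4=0: circuit gives 0, formula gives 0.
At x1=0, x2=0, x3=0, x4=1: circuit gives 1, formula gives 1.
Agrees on all 16 inputs.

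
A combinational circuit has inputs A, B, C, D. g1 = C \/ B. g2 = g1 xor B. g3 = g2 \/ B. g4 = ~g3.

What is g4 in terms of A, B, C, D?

g1 = C \/ B
g2 = g1 xor B = (C \/ B) xor B
g3 = g2 \/ B = ((C \/ B) xor B) \/ B
g4 = ~g3 = ~(((C \/ B) xor B) \/ B)

~(((C \/ B) xor B) \/ B)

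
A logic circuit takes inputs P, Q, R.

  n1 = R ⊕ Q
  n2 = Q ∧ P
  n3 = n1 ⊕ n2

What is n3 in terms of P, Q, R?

(R ⊕ Q) ⊕ (Q ∧ P)

n1 = R ⊕ Q
n2 = Q ∧ P
n3 = n1 ⊕ n2 = (R ⊕ Q) ⊕ (Q ∧ P)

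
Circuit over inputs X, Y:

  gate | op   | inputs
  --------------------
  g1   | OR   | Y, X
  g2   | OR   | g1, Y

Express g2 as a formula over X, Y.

(Y OR X) OR Y

g1 = Y OR X
g2 = g1 OR Y = (Y OR X) OR Y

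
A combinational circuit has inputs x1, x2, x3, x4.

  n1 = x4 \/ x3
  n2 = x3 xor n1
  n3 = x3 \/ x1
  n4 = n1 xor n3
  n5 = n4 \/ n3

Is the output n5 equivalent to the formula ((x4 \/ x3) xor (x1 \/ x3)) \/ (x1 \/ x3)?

Yes

n1 = x4 \/ x3
n3 = x3 \/ x1
n4 = n1 xor n3 = (x4 \/ x3) xor (x3 \/ x1)
n5 = n4 \/ n3 = ((x4 \/ x3) xor (x3 \/ x1)) \/ (x3 \/ x1)
At x1=0, x2=0, x3=0, x4=0: circuit gives 0, formula gives 0.
At x1=0, x2=0, x3=0, x4=1: circuit gives 1, formula gives 1.
Agrees on all 16 inputs.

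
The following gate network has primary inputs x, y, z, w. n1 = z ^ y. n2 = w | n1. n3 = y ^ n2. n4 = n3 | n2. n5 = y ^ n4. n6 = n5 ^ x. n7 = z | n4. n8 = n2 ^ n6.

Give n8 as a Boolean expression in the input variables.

n1 = z ^ y
n2 = w | n1 = w | (z ^ y)
n3 = y ^ n2 = y ^ (w | (z ^ y))
n4 = n3 | n2 = (y ^ (w | (z ^ y))) | (w | (z ^ y))
n5 = y ^ n4 = y ^ ((y ^ (w | (z ^ y))) | (w | (z ^ y)))
n6 = n5 ^ x = (y ^ ((y ^ (w | (z ^ y))) | (w | (z ^ y)))) ^ x
n8 = n2 ^ n6 = (w | (z ^ y)) ^ ((y ^ ((y ^ (w | (z ^ y))) | (w | (z ^ y)))) ^ x)

(w | (z ^ y)) ^ ((y ^ ((y ^ (w | (z ^ y))) | (w | (z ^ y)))) ^ x)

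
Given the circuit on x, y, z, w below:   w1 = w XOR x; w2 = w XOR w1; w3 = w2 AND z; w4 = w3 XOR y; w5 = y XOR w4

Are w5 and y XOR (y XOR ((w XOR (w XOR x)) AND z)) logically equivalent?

Yes

w1 = w XOR x
w2 = w XOR w1 = w XOR (w XOR x)
w3 = w2 AND z = (w XOR (w XOR x)) AND z
w4 = w3 XOR y = ((w XOR (w XOR x)) AND z) XOR y
w5 = y XOR w4 = y XOR (((w XOR (w XOR x)) AND z) XOR y)
At x=0, y=0, z=0, w=0: circuit gives 0, formula gives 0.
At x=1, y=0, z=1, w=0: circuit gives 1, formula gives 1.
Agrees on all 16 inputs.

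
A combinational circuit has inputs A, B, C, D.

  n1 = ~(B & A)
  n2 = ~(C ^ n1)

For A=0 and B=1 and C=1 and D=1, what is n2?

1

n1 = ~(1 & 0) = 1
n2 = ~(1 ^ 1) = 1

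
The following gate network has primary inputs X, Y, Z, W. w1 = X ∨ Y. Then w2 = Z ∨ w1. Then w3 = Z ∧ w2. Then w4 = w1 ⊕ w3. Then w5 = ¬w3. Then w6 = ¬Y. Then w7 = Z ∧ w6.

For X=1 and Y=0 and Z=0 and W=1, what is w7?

w6 = ¬0 = 1
w7 = 0 ∧ 1 = 0

0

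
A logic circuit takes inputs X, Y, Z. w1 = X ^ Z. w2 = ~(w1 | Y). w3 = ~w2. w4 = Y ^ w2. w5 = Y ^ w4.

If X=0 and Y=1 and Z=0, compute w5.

w1 = 0 ^ 0 = 0
w2 = ~(0 | 1) = 0
w4 = 1 ^ 0 = 1
w5 = 1 ^ 1 = 0

0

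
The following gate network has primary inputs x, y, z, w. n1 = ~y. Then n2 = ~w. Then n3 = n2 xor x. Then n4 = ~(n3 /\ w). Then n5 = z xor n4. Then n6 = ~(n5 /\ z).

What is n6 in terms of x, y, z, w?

n2 = ~w
n3 = n2 xor x = ~w xor x
n4 = ~(n3 /\ w) = ~((~w xor x) /\ w)
n5 = z xor n4 = z xor (~((~w xor x) /\ w))
n6 = ~(n5 /\ z) = ~((z xor (~((~w xor x) /\ w))) /\ z)

~((z xor (~((~w xor x) /\ w))) /\ z)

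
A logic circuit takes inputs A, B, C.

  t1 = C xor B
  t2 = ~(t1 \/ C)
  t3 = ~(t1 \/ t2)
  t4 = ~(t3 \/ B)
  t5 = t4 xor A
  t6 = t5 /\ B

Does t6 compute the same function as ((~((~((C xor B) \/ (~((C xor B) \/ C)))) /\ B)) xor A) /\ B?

t1 = C xor B
t2 = ~(t1 \/ C) = ~((C xor B) \/ C)
t3 = ~(t1 \/ t2) = ~((C xor B) \/ (~((C xor B) \/ C)))
t4 = ~(t3 \/ B) = ~((~((C xor B) \/ (~((C xor B) \/ C)))) \/ B)
t5 = t4 xor A = (~((~((C xor B) \/ (~((C xor B) \/ C)))) \/ B)) xor A
t6 = t5 /\ B = ((~((~((C xor B) \/ (~((C xor B) \/ C)))) \/ B)) xor A) /\ B
At A=0, B=1, C=0: circuit gives 0, formula gives 1.

No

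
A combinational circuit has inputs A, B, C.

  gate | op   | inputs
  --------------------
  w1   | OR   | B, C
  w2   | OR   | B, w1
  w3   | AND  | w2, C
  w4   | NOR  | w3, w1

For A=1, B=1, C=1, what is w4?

0

w1 = 1 OR 1 = 1
w2 = 1 OR 1 = 1
w3 = 1 AND 1 = 1
w4 = 1 NOR 1 = 0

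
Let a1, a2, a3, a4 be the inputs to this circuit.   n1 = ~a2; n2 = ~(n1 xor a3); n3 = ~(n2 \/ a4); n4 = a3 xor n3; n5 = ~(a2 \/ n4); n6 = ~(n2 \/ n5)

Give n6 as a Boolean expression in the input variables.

~((~(~a2 xor a3)) \/ (~(a2 \/ (a3 xor (~((~(~a2 xor a3)) \/ a4))))))

n1 = ~a2
n2 = ~(n1 xor a3) = ~(~a2 xor a3)
n3 = ~(n2 \/ a4) = ~((~(~a2 xor a3)) \/ a4)
n4 = a3 xor n3 = a3 xor (~((~(~a2 xor a3)) \/ a4))
n5 = ~(a2 \/ n4) = ~(a2 \/ (a3 xor (~((~(~a2 xor a3)) \/ a4))))
n6 = ~(n2 \/ n5) = ~((~(~a2 xor a3)) \/ (~(a2 \/ (a3 xor (~((~(~a2 xor a3)) \/ a4))))))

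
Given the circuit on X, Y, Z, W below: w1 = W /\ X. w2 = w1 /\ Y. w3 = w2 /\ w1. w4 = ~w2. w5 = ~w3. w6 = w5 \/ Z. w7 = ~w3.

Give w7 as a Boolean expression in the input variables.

w1 = W /\ X
w2 = w1 /\ Y = (W /\ X) /\ Y
w3 = w2 /\ w1 = ((W /\ X) /\ Y) /\ (W /\ X)
w7 = ~w3 = ~(((W /\ X) /\ Y) /\ (W /\ X))

~(((W /\ X) /\ Y) /\ (W /\ X))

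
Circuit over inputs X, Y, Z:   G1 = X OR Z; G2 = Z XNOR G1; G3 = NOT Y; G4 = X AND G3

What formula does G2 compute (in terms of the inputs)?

G1 = X OR Z
G2 = Z XNOR G1 = Z XNOR (X OR Z)

Z XNOR (X OR Z)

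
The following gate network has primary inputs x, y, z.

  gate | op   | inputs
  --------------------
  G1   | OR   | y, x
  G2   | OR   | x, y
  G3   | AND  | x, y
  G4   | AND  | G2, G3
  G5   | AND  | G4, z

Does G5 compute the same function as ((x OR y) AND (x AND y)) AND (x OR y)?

No

G2 = x OR y
G3 = x AND y
G4 = G2 AND G3 = (x OR y) AND (x AND y)
G5 = G4 AND z = ((x OR y) AND (x AND y)) AND z
At x=1, y=1, z=0: circuit gives 0, formula gives 1.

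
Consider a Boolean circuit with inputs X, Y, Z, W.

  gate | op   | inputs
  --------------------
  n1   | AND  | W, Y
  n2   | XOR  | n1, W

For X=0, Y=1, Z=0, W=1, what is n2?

n1 = 1 AND 1 = 1
n2 = 1 XOR 1 = 0

0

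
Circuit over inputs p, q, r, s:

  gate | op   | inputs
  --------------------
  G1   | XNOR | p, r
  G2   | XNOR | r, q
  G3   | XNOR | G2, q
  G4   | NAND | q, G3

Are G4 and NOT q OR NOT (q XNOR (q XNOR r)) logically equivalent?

Yes

G2 = r XNOR q
G3 = G2 XNOR q = (r XNOR q) XNOR q
G4 = q NAND G3 = q NAND ((r XNOR q) XNOR q)
At p=0, q=1, r=1, s=0: circuit gives 0, formula gives 0.
At p=0, q=0, r=0, s=0: circuit gives 1, formula gives 1.
Agrees on all 16 inputs.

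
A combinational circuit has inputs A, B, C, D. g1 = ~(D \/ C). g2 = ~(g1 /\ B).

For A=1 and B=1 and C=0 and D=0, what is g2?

0

g1 = ~(0 \/ 0) = 1
g2 = ~(1 /\ 1) = 0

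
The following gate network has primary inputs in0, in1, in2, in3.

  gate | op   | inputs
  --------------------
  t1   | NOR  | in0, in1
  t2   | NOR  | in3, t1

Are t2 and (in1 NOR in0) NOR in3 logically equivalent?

Yes

t1 = in0 NOR in1
t2 = in3 NOR t1 = in3 NOR (in0 NOR in1)
At in0=0, in1=0, in2=0, in3=0: circuit gives 0, formula gives 0.
At in0=0, in1=1, in2=0, in3=0: circuit gives 1, formula gives 1.
Agrees on all 16 inputs.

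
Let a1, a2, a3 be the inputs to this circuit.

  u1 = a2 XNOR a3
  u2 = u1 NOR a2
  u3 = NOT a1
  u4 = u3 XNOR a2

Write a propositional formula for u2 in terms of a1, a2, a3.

u1 = a2 XNOR a3
u2 = u1 NOR a2 = (a2 XNOR a3) NOR a2

(a2 XNOR a3) NOR a2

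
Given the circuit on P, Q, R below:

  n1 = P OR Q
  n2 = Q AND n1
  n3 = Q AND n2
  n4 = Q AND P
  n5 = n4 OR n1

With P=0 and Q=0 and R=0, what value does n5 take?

0

n1 = 0 OR 0 = 0
n4 = 0 AND 0 = 0
n5 = 0 OR 0 = 0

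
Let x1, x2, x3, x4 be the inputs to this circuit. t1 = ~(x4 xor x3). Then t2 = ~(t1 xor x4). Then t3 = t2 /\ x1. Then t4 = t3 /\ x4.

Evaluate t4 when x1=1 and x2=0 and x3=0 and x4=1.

0

t1 = ~(1 xor 0) = 0
t2 = ~(0 xor 1) = 0
t3 = 0 /\ 1 = 0
t4 = 0 /\ 1 = 0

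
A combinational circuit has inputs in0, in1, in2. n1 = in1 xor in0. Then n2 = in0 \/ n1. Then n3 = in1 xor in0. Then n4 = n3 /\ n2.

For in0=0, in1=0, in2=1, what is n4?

n1 = 0 xor 0 = 0
n2 = 0 \/ 0 = 0
n3 = 0 xor 0 = 0
n4 = 0 /\ 0 = 0

0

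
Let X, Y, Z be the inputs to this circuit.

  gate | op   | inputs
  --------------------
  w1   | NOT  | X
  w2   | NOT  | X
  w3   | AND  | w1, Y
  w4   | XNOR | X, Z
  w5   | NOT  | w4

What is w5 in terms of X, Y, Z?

w4 = X XNOR Z
w5 = NOT w4 = NOT (X XNOR Z)

NOT (X XNOR Z)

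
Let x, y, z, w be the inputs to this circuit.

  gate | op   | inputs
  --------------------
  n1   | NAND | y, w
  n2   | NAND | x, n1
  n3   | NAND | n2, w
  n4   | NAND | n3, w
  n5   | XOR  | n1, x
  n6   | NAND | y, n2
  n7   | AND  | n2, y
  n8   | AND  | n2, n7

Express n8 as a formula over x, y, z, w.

n1 = y NAND w
n2 = x NAND n1 = x NAND (y NAND w)
n7 = n2 AND y = (x NAND (y NAND w)) AND y
n8 = n2 AND n7 = (x NAND (y NAND w)) AND ((x NAND (y NAND w)) AND y)

(x NAND (y NAND w)) AND ((x NAND (y NAND w)) AND y)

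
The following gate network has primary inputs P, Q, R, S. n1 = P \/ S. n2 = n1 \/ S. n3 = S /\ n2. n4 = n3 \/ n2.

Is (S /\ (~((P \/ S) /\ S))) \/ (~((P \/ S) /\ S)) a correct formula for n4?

No

n1 = P \/ S
n2 = n1 \/ S = (P \/ S) \/ S
n3 = S /\ n2 = S /\ ((P \/ S) \/ S)
n4 = n3 \/ n2 = (S /\ ((P \/ S) \/ S)) \/ ((P \/ S) \/ S)
At P=0, Q=0, R=0, S=0: circuit gives 0, formula gives 1.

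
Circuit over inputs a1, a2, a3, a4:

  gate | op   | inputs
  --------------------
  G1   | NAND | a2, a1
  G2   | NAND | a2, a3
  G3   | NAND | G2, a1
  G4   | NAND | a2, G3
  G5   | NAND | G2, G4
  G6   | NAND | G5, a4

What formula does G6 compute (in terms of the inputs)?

G2 = a2 NAND a3
G3 = G2 NAND a1 = (a2 NAND a3) NAND a1
G4 = a2 NAND G3 = a2 NAND ((a2 NAND a3) NAND a1)
G5 = G2 NAND G4 = (a2 NAND a3) NAND (a2 NAND ((a2 NAND a3) NAND a1))
G6 = G5 NAND a4 = ((a2 NAND a3) NAND (a2 NAND ((a2 NAND a3) NAND a1))) NAND a4

((a2 NAND a3) NAND (a2 NAND ((a2 NAND a3) NAND a1))) NAND a4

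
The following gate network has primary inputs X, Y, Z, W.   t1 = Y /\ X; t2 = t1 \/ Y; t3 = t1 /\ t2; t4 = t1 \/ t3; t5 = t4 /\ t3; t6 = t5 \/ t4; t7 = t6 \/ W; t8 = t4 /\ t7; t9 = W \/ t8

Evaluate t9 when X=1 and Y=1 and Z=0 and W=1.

t1 = 1 /\ 1 = 1
t2 = 1 \/ 1 = 1
t3 = 1 /\ 1 = 1
t4 = 1 \/ 1 = 1
t5 = 1 /\ 1 = 1
t6 = 1 \/ 1 = 1
t7 = 1 \/ 1 = 1
t8 = 1 /\ 1 = 1
t9 = 1 \/ 1 = 1

1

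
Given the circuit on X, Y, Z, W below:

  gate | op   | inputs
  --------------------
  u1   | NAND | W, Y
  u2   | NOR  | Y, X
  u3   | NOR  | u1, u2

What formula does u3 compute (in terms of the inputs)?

u1 = W NAND Y
u2 = Y NOR X
u3 = u1 NOR u2 = (W NAND Y) NOR (Y NOR X)

(W NAND Y) NOR (Y NOR X)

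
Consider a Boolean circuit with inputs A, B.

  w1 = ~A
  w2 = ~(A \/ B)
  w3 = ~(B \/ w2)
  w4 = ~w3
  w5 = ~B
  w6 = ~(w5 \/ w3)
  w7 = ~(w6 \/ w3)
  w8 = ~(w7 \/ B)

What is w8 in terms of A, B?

~((~((~(~B \/ (~(B \/ (~(A \/ B)))))) \/ (~(B \/ (~(A \/ B)))))) \/ B)

w2 = ~(A \/ B)
w3 = ~(B \/ w2) = ~(B \/ (~(A \/ B)))
w5 = ~B
w6 = ~(w5 \/ w3) = ~(~B \/ (~(B \/ (~(A \/ B)))))
w7 = ~(w6 \/ w3) = ~((~(~B \/ (~(B \/ (~(A \/ B)))))) \/ (~(B \/ (~(A \/ B)))))
w8 = ~(w7 \/ B) = ~((~((~(~B \/ (~(B \/ (~(A \/ B)))))) \/ (~(B \/ (~(A \/ B)))))) \/ B)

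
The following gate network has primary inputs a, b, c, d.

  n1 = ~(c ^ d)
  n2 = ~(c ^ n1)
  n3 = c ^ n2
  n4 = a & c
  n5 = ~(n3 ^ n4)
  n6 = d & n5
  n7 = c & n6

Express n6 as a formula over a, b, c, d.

d & (~((c ^ (~(c ^ (~(c ^ d))))) ^ (a & c)))

n1 = ~(c ^ d)
n2 = ~(c ^ n1) = ~(c ^ (~(c ^ d)))
n3 = c ^ n2 = c ^ (~(c ^ (~(c ^ d))))
n4 = a & c
n5 = ~(n3 ^ n4) = ~((c ^ (~(c ^ (~(c ^ d))))) ^ (a & c))
n6 = d & n5 = d & (~((c ^ (~(c ^ (~(c ^ d))))) ^ (a & c)))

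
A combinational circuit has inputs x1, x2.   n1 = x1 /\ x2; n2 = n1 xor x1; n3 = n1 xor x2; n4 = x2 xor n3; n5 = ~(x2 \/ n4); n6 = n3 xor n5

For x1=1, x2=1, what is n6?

n1 = 1 /\ 1 = 1
n3 = 1 xor 1 = 0
n4 = 1 xor 0 = 1
n5 = ~(1 \/ 1) = 0
n6 = 0 xor 0 = 0

0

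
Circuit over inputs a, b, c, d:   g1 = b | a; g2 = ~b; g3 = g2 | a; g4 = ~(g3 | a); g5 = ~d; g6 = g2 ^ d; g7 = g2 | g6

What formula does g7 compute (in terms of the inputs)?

~b | (~b ^ d)

g2 = ~b
g6 = g2 ^ d = ~b ^ d
g7 = g2 | g6 = ~b | (~b ^ d)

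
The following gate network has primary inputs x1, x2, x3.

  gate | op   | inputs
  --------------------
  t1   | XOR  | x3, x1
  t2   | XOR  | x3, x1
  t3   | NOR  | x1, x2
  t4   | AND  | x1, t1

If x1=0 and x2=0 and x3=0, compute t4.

0

t1 = 0 XOR 0 = 0
t4 = 0 AND 0 = 0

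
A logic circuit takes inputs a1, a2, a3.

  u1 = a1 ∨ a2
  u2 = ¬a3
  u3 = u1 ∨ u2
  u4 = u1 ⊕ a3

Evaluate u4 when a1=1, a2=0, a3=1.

0

u1 = 1 ∨ 0 = 1
u4 = 1 ⊕ 1 = 0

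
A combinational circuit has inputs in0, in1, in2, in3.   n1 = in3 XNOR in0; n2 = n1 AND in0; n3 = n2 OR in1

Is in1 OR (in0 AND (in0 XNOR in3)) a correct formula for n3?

n1 = in3 XNOR in0
n2 = n1 AND in0 = (in3 XNOR in0) AND in0
n3 = n2 OR in1 = ((in3 XNOR in0) AND in0) OR in1
At in0=0, in1=0, in2=0, in3=0: circuit gives 0, formula gives 0.
At in0=0, in1=1, in2=0, in3=0: circuit gives 1, formula gives 1.
Agrees on all 16 inputs.

Yes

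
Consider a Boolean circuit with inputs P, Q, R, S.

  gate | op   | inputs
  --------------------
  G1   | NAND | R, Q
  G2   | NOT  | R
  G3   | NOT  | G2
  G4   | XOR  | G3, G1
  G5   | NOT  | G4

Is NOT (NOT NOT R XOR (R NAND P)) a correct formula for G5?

G1 = R NAND Q
G2 = NOT R
G3 = NOT G2 = NOT NOT R
G4 = G3 XOR G1 = NOT NOT R XOR (R NAND Q)
G5 = NOT G4 = NOT (NOT NOT R XOR (R NAND Q))
At P=0, Q=1, R=1, S=0: circuit gives 0, formula gives 1.

No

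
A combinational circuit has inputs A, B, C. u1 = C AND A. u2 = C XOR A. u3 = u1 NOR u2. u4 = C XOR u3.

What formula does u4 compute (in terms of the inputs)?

C XOR ((C AND A) NOR (C XOR A))

u1 = C AND A
u2 = C XOR A
u3 = u1 NOR u2 = (C AND A) NOR (C XOR A)
u4 = C XOR u3 = C XOR ((C AND A) NOR (C XOR A))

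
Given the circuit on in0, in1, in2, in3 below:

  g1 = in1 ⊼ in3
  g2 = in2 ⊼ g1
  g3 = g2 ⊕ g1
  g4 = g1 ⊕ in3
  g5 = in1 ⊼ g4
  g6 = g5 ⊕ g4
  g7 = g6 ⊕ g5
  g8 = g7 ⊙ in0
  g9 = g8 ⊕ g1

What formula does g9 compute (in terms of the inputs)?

((((in1 ⊼ ((in1 ⊼ in3) ⊕ in3)) ⊕ ((in1 ⊼ in3) ⊕ in3)) ⊕ (in1 ⊼ ((in1 ⊼ in3) ⊕ in3))) ⊙ in0) ⊕ (in1 ⊼ in3)

g1 = in1 ⊼ in3
g4 = g1 ⊕ in3 = (in1 ⊼ in3) ⊕ in3
g5 = in1 ⊼ g4 = in1 ⊼ ((in1 ⊼ in3) ⊕ in3)
g6 = g5 ⊕ g4 = (in1 ⊼ ((in1 ⊼ in3) ⊕ in3)) ⊕ ((in1 ⊼ in3) ⊕ in3)
g7 = g6 ⊕ g5 = ((in1 ⊼ ((in1 ⊼ in3) ⊕ in3)) ⊕ ((in1 ⊼ in3) ⊕ in3)) ⊕ (in1 ⊼ ((in1 ⊼ in3) ⊕ in3))
g8 = g7 ⊙ in0 = (((in1 ⊼ ((in1 ⊼ in3) ⊕ in3)) ⊕ ((in1 ⊼ in3) ⊕ in3)) ⊕ (in1 ⊼ ((in1 ⊼ in3) ⊕ in3))) ⊙ in0
g9 = g8 ⊕ g1 = ((((in1 ⊼ ((in1 ⊼ in3) ⊕ in3)) ⊕ ((in1 ⊼ in3) ⊕ in3)) ⊕ (in1 ⊼ ((in1 ⊼ in3) ⊕ in3))) ⊙ in0) ⊕ (in1 ⊼ in3)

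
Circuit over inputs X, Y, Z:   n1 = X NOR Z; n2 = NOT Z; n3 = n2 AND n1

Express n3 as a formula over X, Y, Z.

n1 = X NOR Z
n2 = NOT Z
n3 = n2 AND n1 = NOT Z AND (X NOR Z)

NOT Z AND (X NOR Z)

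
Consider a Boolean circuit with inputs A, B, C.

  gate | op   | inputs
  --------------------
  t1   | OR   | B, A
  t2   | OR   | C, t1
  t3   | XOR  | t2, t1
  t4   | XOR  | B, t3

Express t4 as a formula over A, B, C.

t1 = B OR A
t2 = C OR t1 = C OR (B OR A)
t3 = t2 XOR t1 = (C OR (B OR A)) XOR (B OR A)
t4 = B XOR t3 = B XOR ((C OR (B OR A)) XOR (B OR A))

B XOR ((C OR (B OR A)) XOR (B OR A))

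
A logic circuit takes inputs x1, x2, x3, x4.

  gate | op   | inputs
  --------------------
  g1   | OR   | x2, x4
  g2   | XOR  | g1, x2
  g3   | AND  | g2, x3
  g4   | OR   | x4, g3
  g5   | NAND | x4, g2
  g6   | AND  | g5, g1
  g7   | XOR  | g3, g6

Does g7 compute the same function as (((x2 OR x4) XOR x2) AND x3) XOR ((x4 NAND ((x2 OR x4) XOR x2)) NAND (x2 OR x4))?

g1 = x2 OR x4
g2 = g1 XOR x2 = (x2 OR x4) XOR x2
g3 = g2 AND x3 = ((x2 OR x4) XOR x2) AND x3
g5 = x4 NAND g2 = x4 NAND ((x2 OR x4) XOR x2)
g6 = g5 AND g1 = (x4 NAND ((x2 OR x4) XOR x2)) AND (x2 OR x4)
g7 = g3 XOR g6 = (((x2 OR x4) XOR x2) AND x3) XOR ((x4 NAND ((x2 OR x4) XOR x2)) AND (x2 OR x4))
At x1=0, x2=0, x3=0, x4=0: circuit gives 0, formula gives 1.

No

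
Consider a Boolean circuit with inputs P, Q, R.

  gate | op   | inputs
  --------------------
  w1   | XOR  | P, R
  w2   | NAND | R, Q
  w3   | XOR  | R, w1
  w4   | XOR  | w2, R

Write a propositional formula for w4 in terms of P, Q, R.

(R NAND Q) XOR R

w2 = R NAND Q
w4 = w2 XOR R = (R NAND Q) XOR R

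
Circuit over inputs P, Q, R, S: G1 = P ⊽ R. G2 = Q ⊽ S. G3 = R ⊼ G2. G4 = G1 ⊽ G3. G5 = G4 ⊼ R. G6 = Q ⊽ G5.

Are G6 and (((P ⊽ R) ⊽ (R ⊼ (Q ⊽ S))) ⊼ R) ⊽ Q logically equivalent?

Yes

G1 = P ⊽ R
G2 = Q ⊽ S
G3 = R ⊼ G2 = R ⊼ (Q ⊽ S)
G4 = G1 ⊽ G3 = (P ⊽ R) ⊽ (R ⊼ (Q ⊽ S))
G5 = G4 ⊼ R = ((P ⊽ R) ⊽ (R ⊼ (Q ⊽ S))) ⊼ R
G6 = Q ⊽ G5 = Q ⊽ (((P ⊽ R) ⊽ (R ⊼ (Q ⊽ S))) ⊼ R)
At P=0, Q=0, R=0, S=0: circuit gives 0, formula gives 0.
At P=0, Q=0, R=1, S=0: circuit gives 1, formula gives 1.
Agrees on all 16 inputs.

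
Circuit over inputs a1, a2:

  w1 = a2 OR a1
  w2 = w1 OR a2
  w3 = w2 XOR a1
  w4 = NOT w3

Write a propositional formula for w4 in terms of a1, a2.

NOT (((a2 OR a1) OR a2) XOR a1)

w1 = a2 OR a1
w2 = w1 OR a2 = (a2 OR a1) OR a2
w3 = w2 XOR a1 = ((a2 OR a1) OR a2) XOR a1
w4 = NOT w3 = NOT (((a2 OR a1) OR a2) XOR a1)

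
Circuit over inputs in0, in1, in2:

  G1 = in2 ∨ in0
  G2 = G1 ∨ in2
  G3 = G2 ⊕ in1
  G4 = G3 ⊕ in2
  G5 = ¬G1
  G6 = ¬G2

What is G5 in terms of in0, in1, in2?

G1 = in2 ∨ in0
G5 = ¬G1 = ¬(in2 ∨ in0)

¬(in2 ∨ in0)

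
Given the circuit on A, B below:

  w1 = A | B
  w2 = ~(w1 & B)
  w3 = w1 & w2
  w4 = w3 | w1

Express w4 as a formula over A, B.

((A | B) & (~((A | B) & B))) | (A | B)

w1 = A | B
w2 = ~(w1 & B) = ~((A | B) & B)
w3 = w1 & w2 = (A | B) & (~((A | B) & B))
w4 = w3 | w1 = ((A | B) & (~((A | B) & B))) | (A | B)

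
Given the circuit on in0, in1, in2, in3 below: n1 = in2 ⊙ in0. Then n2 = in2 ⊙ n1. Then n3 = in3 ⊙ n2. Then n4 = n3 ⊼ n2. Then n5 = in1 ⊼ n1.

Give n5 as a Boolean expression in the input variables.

in1 ⊼ (in2 ⊙ in0)

n1 = in2 ⊙ in0
n5 = in1 ⊼ n1 = in1 ⊼ (in2 ⊙ in0)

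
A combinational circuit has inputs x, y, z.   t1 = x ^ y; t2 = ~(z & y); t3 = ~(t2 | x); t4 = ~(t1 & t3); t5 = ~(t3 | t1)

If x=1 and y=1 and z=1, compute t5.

1

t1 = 1 ^ 1 = 0
t2 = ~(1 & 1) = 0
t3 = ~(0 | 1) = 0
t5 = ~(0 | 0) = 1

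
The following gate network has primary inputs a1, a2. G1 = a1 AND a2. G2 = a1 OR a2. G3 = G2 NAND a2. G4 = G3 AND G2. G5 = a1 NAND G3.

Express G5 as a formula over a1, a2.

a1 NAND ((a1 OR a2) NAND a2)

G2 = a1 OR a2
G3 = G2 NAND a2 = (a1 OR a2) NAND a2
G5 = a1 NAND G3 = a1 NAND ((a1 OR a2) NAND a2)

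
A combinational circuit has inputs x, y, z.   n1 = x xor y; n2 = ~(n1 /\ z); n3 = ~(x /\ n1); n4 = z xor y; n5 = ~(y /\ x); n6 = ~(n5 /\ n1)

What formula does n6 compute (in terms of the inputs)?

~((~(y /\ x)) /\ (x xor y))

n1 = x xor y
n5 = ~(y /\ x)
n6 = ~(n5 /\ n1) = ~((~(y /\ x)) /\ (x xor y))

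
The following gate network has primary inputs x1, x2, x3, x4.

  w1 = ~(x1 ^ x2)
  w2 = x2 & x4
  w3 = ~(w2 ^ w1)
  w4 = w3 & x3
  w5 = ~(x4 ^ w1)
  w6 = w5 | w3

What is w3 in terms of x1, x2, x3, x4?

~((x2 & x4) ^ (~(x1 ^ x2)))

w1 = ~(x1 ^ x2)
w2 = x2 & x4
w3 = ~(w2 ^ w1) = ~((x2 & x4) ^ (~(x1 ^ x2)))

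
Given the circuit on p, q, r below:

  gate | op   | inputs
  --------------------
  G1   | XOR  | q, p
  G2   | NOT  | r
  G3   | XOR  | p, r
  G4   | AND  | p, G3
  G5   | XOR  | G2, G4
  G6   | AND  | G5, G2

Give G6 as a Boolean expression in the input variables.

(NOT r XOR (p AND (p XOR r))) AND NOT r

G2 = NOT r
G3 = p XOR r
G4 = p AND G3 = p AND (p XOR r)
G5 = G2 XOR G4 = NOT r XOR (p AND (p XOR r))
G6 = G5 AND G2 = (NOT r XOR (p AND (p XOR r))) AND NOT r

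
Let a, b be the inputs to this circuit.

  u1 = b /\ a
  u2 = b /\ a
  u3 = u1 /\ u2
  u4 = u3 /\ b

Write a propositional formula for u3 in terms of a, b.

u1 = b /\ a
u2 = b /\ a
u3 = u1 /\ u2 = (b /\ a) /\ (b /\ a)

(b /\ a) /\ (b /\ a)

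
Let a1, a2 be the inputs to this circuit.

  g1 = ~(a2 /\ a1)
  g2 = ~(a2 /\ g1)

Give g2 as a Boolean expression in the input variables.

g1 = ~(a2 /\ a1)
g2 = ~(a2 /\ g1) = ~(a2 /\ (~(a2 /\ a1)))

~(a2 /\ (~(a2 /\ a1)))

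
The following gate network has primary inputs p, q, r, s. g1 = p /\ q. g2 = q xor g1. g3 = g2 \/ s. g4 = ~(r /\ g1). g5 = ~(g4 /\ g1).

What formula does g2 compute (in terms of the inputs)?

g1 = p /\ q
g2 = q xor g1 = q xor (p /\ q)

q xor (p /\ q)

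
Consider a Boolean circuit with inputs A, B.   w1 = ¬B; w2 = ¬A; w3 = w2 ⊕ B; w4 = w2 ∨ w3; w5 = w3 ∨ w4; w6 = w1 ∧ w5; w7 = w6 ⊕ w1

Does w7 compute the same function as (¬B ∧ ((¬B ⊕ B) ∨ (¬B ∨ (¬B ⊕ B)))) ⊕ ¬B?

No

w1 = ¬B
w2 = ¬A
w3 = w2 ⊕ B = ¬A ⊕ B
w4 = w2 ∨ w3 = ¬A ∨ (¬A ⊕ B)
w5 = w3 ∨ w4 = (¬A ⊕ B) ∨ (¬A ∨ (¬A ⊕ B))
w6 = w1 ∧ w5 = ¬B ∧ ((¬A ⊕ B) ∨ (¬A ∨ (¬A ⊕ B)))
w7 = w6 ⊕ w1 = (¬B ∧ ((¬A ⊕ B) ∨ (¬A ∨ (¬A ⊕ B)))) ⊕ ¬B
At A=1, B=0: circuit gives 1, formula gives 0.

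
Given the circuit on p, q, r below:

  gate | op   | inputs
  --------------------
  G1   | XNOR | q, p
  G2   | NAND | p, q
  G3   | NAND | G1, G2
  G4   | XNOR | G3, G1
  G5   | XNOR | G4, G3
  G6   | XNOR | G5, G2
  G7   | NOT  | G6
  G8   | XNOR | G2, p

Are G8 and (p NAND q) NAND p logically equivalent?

G2 = p NAND q
G8 = G2 XNOR p = (p NAND q) XNOR p
At p=0, q=0, r=0: circuit gives 0, formula gives 1.

No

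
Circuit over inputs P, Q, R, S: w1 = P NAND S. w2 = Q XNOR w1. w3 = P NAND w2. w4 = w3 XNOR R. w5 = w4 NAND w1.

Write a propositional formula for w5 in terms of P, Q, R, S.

w1 = P NAND S
w2 = Q XNOR w1 = Q XNOR (P NAND S)
w3 = P NAND w2 = P NAND (Q XNOR (P NAND S))
w4 = w3 XNOR R = (P NAND (Q XNOR (P NAND S))) XNOR R
w5 = w4 NAND w1 = ((P NAND (Q XNOR (P NAND S))) XNOR R) NAND (P NAND S)

((P NAND (Q XNOR (P NAND S))) XNOR R) NAND (P NAND S)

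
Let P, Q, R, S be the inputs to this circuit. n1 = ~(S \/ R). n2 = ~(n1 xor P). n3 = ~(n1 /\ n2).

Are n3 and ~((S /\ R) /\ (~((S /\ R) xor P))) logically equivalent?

No

n1 = ~(S \/ R)
n2 = ~(n1 xor P) = ~((~(S \/ R)) xor P)
n3 = ~(n1 /\ n2) = ~((~(S \/ R)) /\ (~((~(S \/ R)) xor P)))
At P=1, Q=0, R=0, S=0: circuit gives 0, formula gives 1.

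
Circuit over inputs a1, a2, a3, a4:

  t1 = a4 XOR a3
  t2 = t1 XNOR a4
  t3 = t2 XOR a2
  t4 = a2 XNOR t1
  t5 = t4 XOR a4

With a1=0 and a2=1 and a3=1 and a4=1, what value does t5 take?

1

t1 = 1 XOR 1 = 0
t4 = 1 XNOR 0 = 0
t5 = 0 XOR 1 = 1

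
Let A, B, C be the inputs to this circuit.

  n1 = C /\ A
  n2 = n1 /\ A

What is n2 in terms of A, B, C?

n1 = C /\ A
n2 = n1 /\ A = (C /\ A) /\ A

(C /\ A) /\ A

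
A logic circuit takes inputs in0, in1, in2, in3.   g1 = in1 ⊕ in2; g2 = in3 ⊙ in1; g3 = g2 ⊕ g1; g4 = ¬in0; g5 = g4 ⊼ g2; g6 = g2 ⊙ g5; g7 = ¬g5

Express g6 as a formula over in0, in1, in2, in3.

(in3 ⊙ in1) ⊙ (¬in0 ⊼ (in3 ⊙ in1))

g2 = in3 ⊙ in1
g4 = ¬in0
g5 = g4 ⊼ g2 = ¬in0 ⊼ (in3 ⊙ in1)
g6 = g2 ⊙ g5 = (in3 ⊙ in1) ⊙ (¬in0 ⊼ (in3 ⊙ in1))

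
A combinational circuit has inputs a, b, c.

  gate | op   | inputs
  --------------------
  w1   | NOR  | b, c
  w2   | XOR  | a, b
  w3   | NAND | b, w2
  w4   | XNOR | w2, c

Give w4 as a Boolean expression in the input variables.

w2 = a XOR b
w4 = w2 XNOR c = (a XOR b) XNOR c

(a XOR b) XNOR c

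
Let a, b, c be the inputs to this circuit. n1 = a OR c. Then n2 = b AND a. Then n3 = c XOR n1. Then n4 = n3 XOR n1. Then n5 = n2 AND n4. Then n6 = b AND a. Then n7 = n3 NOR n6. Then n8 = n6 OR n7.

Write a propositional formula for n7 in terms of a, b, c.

n1 = a OR c
n3 = c XOR n1 = c XOR (a OR c)
n6 = b AND a
n7 = n3 NOR n6 = (c XOR (a OR c)) NOR (b AND a)

(c XOR (a OR c)) NOR (b AND a)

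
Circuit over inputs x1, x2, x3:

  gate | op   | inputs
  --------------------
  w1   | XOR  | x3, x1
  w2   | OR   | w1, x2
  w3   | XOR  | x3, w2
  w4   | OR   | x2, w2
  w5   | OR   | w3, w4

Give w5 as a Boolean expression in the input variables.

(x3 XOR ((x3 XOR x1) OR x2)) OR (x2 OR ((x3 XOR x1) OR x2))

w1 = x3 XOR x1
w2 = w1 OR x2 = (x3 XOR x1) OR x2
w3 = x3 XOR w2 = x3 XOR ((x3 XOR x1) OR x2)
w4 = x2 OR w2 = x2 OR ((x3 XOR x1) OR x2)
w5 = w3 OR w4 = (x3 XOR ((x3 XOR x1) OR x2)) OR (x2 OR ((x3 XOR x1) OR x2))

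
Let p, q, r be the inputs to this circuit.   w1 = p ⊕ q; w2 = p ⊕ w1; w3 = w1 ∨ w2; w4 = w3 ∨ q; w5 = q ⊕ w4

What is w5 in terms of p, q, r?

q ⊕ (((p ⊕ q) ∨ (p ⊕ (p ⊕ q))) ∨ q)

w1 = p ⊕ q
w2 = p ⊕ w1 = p ⊕ (p ⊕ q)
w3 = w1 ∨ w2 = (p ⊕ q) ∨ (p ⊕ (p ⊕ q))
w4 = w3 ∨ q = ((p ⊕ q) ∨ (p ⊕ (p ⊕ q))) ∨ q
w5 = q ⊕ w4 = q ⊕ (((p ⊕ q) ∨ (p ⊕ (p ⊕ q))) ∨ q)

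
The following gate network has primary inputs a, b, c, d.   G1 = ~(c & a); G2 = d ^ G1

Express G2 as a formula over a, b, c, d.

G1 = ~(c & a)
G2 = d ^ G1 = d ^ (~(c & a))

d ^ (~(c & a))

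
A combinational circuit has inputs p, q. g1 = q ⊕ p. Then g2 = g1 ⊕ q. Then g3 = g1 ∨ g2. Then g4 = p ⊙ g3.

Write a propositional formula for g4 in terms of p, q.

p ⊙ ((q ⊕ p) ∨ ((q ⊕ p) ⊕ q))

g1 = q ⊕ p
g2 = g1 ⊕ q = (q ⊕ p) ⊕ q
g3 = g1 ∨ g2 = (q ⊕ p) ∨ ((q ⊕ p) ⊕ q)
g4 = p ⊙ g3 = p ⊙ ((q ⊕ p) ∨ ((q ⊕ p) ⊕ q))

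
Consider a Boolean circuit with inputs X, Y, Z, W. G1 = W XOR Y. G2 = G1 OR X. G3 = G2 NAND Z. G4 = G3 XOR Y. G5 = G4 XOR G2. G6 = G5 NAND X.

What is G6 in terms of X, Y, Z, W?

(((((W XOR Y) OR X) NAND Z) XOR Y) XOR ((W XOR Y) OR X)) NAND X

G1 = W XOR Y
G2 = G1 OR X = (W XOR Y) OR X
G3 = G2 NAND Z = ((W XOR Y) OR X) NAND Z
G4 = G3 XOR Y = (((W XOR Y) OR X) NAND Z) XOR Y
G5 = G4 XOR G2 = ((((W XOR Y) OR X) NAND Z) XOR Y) XOR ((W XOR Y) OR X)
G6 = G5 NAND X = (((((W XOR Y) OR X) NAND Z) XOR Y) XOR ((W XOR Y) OR X)) NAND X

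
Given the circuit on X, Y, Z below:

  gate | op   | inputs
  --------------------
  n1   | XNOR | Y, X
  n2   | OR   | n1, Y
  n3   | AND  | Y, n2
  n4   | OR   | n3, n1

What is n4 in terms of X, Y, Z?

(Y AND ((Y XNOR X) OR Y)) OR (Y XNOR X)

n1 = Y XNOR X
n2 = n1 OR Y = (Y XNOR X) OR Y
n3 = Y AND n2 = Y AND ((Y XNOR X) OR Y)
n4 = n3 OR n1 = (Y AND ((Y XNOR X) OR Y)) OR (Y XNOR X)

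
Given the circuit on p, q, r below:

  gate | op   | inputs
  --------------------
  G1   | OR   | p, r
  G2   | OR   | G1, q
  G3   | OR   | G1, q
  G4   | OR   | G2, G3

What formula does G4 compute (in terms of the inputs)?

G1 = p OR r
G2 = G1 OR q = (p OR r) OR q
G3 = G1 OR q = (p OR r) OR q
G4 = G2 OR G3 = ((p OR r) OR q) OR ((p OR r) OR q)

((p OR r) OR q) OR ((p OR r) OR q)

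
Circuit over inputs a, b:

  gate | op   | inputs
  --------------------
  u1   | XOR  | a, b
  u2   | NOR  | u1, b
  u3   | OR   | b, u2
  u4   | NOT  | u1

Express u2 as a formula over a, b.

(a XOR b) NOR b

u1 = a XOR b
u2 = u1 NOR b = (a XOR b) NOR b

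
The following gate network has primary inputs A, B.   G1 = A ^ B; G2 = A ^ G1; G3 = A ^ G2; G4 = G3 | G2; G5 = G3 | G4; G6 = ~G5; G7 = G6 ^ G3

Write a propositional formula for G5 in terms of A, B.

G1 = A ^ B
G2 = A ^ G1 = A ^ (A ^ B)
G3 = A ^ G2 = A ^ (A ^ (A ^ B))
G4 = G3 | G2 = (A ^ (A ^ (A ^ B))) | (A ^ (A ^ B))
G5 = G3 | G4 = (A ^ (A ^ (A ^ B))) | ((A ^ (A ^ (A ^ B))) | (A ^ (A ^ B)))

(A ^ (A ^ (A ^ B))) | ((A ^ (A ^ (A ^ B))) | (A ^ (A ^ B)))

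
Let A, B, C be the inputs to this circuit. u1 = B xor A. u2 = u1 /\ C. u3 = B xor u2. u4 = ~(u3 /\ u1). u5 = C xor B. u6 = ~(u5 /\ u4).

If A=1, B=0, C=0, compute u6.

1

u1 = 0 xor 1 = 1
u2 = 1 /\ 0 = 0
u3 = 0 xor 0 = 0
u4 = ~(0 /\ 1) = 1
u5 = 0 xor 0 = 0
u6 = ~(0 /\ 1) = 1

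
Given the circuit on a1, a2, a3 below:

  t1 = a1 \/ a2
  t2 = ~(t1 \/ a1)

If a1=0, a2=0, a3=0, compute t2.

1

t1 = 0 \/ 0 = 0
t2 = ~(0 \/ 0) = 1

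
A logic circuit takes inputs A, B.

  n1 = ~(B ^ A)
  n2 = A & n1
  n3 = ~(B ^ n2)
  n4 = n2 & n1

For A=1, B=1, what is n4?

1

n1 = ~(1 ^ 1) = 1
n2 = 1 & 1 = 1
n4 = 1 & 1 = 1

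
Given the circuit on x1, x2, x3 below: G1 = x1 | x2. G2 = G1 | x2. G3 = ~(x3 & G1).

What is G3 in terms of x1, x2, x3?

G1 = x1 | x2
G3 = ~(x3 & G1) = ~(x3 & (x1 | x2))

~(x3 & (x1 | x2))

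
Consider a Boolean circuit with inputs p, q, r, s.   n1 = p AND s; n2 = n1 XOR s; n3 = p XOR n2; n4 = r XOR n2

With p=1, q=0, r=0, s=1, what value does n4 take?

0

n1 = 1 AND 1 = 1
n2 = 1 XOR 1 = 0
n4 = 0 XOR 0 = 0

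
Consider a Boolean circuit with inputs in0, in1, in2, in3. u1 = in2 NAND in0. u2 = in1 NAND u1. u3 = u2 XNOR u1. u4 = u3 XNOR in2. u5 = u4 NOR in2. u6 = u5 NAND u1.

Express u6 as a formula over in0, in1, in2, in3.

((((in1 NAND (in2 NAND in0)) XNOR (in2 NAND in0)) XNOR in2) NOR in2) NAND (in2 NAND in0)

u1 = in2 NAND in0
u2 = in1 NAND u1 = in1 NAND (in2 NAND in0)
u3 = u2 XNOR u1 = (in1 NAND (in2 NAND in0)) XNOR (in2 NAND in0)
u4 = u3 XNOR in2 = ((in1 NAND (in2 NAND in0)) XNOR (in2 NAND in0)) XNOR in2
u5 = u4 NOR in2 = (((in1 NAND (in2 NAND in0)) XNOR (in2 NAND in0)) XNOR in2) NOR in2
u6 = u5 NAND u1 = ((((in1 NAND (in2 NAND in0)) XNOR (in2 NAND in0)) XNOR in2) NOR in2) NAND (in2 NAND in0)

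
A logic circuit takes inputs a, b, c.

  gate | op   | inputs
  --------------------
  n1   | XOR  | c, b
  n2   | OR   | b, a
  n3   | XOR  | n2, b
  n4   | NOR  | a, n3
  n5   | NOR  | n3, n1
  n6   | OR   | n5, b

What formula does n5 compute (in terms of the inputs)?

((b OR a) XOR b) NOR (c XOR b)

n1 = c XOR b
n2 = b OR a
n3 = n2 XOR b = (b OR a) XOR b
n5 = n3 NOR n1 = ((b OR a) XOR b) NOR (c XOR b)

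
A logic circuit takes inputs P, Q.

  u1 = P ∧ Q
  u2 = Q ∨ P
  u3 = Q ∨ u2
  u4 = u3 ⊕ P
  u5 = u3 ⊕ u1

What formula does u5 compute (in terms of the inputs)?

u1 = P ∧ Q
u2 = Q ∨ P
u3 = Q ∨ u2 = Q ∨ (Q ∨ P)
u5 = u3 ⊕ u1 = (Q ∨ (Q ∨ P)) ⊕ (P ∧ Q)

(Q ∨ (Q ∨ P)) ⊕ (P ∧ Q)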